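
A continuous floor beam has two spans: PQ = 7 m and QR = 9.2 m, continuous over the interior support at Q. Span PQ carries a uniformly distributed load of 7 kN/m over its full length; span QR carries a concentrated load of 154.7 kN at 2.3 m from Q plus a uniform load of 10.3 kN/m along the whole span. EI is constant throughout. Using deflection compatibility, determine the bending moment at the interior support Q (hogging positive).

Release continuity at Q by inserting a hinge; the redundant is the internal moment M_Q. The primary structure is two simply-supported spans PQ and QR.
Rotations at Q on the released spans (each span's end-slope, ×1/EI):
  span PQ: UDL 7: wL³/(24EI) = 100/EI
  span QR: point load 154.7 at a = 2.3: Pab(L + b)/(6LEI) = 716.1/EI
  span QR: UDL 10.3: wL³/(24EI) = 334.2/EI
  relative rotation θ_0 = (100 + 1050)/EI = 1150/EI
A unit hogging moment at Q produces rotation L₁/(3EI) + L₂/(3EI) = 5.4/EI.
Compatibility: M_Q·(L₁+L₂)/(3EI) = θ_0, giving M_Q = 213 kN·m (hogging).

M_Q = 213 kN·m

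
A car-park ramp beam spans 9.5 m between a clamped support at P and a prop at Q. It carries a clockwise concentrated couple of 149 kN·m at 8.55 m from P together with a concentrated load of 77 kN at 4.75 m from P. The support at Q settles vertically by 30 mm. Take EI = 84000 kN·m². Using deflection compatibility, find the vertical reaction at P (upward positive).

Take the reaction at Q as the redundant and release it; the primary structure is a cantilever fixed at P.
Downward deflection at the released point Q due to the loads:
  clockwise couple 149 at a = 8.55: M₀a(2L − a)/(2EI) = 6656/EI
  point load 77 at a = 4.75: Pa²(3L − a)/(6EI) = 6877/EI
  δ_0 = 13533/EI
Tip deflection under a unit load at Q: L³/(3EI) = 285.8/EI.
With EI = 84000 kN·m²: δ_0 = 0.16111 m and δ_{QQ} = 0.003402 m/kN.
Compatibility — the beam at Q must follow the support down by 0.03 m: δ_0 − R_Q·δ_{QQ} = 0.03, so R_Q = (0.16111 − 0.03)/0.003402 = 38.54 kN.
Vertical equilibrium: R_P = ΣP − R_Q = 77 − 38.54 = 38.46 kN.

R_P = 38.46 kN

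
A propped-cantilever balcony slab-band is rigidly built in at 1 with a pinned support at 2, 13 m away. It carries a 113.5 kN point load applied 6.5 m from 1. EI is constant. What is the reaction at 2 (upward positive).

R_2 = 35.47 kN

Take the reaction at 2 as the redundant and release it; the primary structure is a cantilever fixed at 1.
Primary-structure tip deflection at 2 by superposition:
  point load 113.5 at a = 6.5: Pa²(3L − a)/(6EI) = 25975/EI
Tip deflection under a unit load at 2: L³/(3EI) = 732.3/EI.
The prop prevents deflection at 2: R_2 = δ_0/δ_{22} = 25975/732.3 = 35.47 kN.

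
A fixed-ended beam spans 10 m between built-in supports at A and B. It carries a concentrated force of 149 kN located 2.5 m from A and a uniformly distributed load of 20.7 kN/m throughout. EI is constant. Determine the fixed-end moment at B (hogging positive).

M_B = 242.3 kN·m

Release both end moments; the primary structure is a simply-supported span AB with redundants M_A and M_B.
End rotations of the released simple span under the applied load (×1/EI):
  at A: point load 149 at a = 2.5: Pab(L + b)/(6LEI) = 814.8/EI
  at B: point load 149 at a = 2.5: Pab(L + a)/(6LEI) = 582/EI
  at A: UDL 20.7: wL³/(24EI) = 862.5/EI
  at B: UDL 20.7: wL³/(24EI) = 862.5/EI
  θ_A0 = 1677/EI,  θ_B0 = 1445/EI
Flexibility coefficients: a unit moment at one end gives L/(3EI) there and L/(6EI) at the far end, so f₁₁ = f₂₂ = 3.333/EI and f₁₂ = f₂₁ = 1.667/EI.
Compatibility — zero rotation at each built-in end:
  3.333 M_A + 1.667 M_B = 1677
  1.667 M_A + 3.333 M_B = 1445
Solving the pair gives M_A = 382 kN·m and M_B = 242.3 kN·m (hogging).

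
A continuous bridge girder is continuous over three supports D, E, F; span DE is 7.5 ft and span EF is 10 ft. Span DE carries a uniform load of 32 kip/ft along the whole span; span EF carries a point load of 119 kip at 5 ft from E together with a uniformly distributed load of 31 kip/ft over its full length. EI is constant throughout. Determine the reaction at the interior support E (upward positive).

Insert a hinge at E; M_E is the redundant, and each span becomes simply supported.
Discontinuity in slope at E on the released structure — sum the simple-span end rotations:
  span DE: UDL 32: wL³/(24EI) = 562.5/EI
  span EF: point load 119 at a = 5: Pab(L + b)/(6LEI) = 743.8/EI
  span EF: UDL 31: wL³/(24EI) = 1292/EI
  relative rotation θ_0 = (562.5 + 2035)/EI = 2598/EI
A unit hogging moment at E produces rotation L₁/(3EI) + L₂/(3EI) = 5.833/EI.
Compatibility: M_E·(L₁+L₂)/(3EI) = θ_0, giving M_E = 445.4 kip·ft (hogging).
Span DE, ΣM about D with M_E applied at E: R_E^{DE}·7.5 = 900 + 445.4, so R_E^{DE} = 179.4 kip and R_D = 240 − 179.4 = 60.62 kip.
Span EF, ΣM about F: R_E^{EF}·10 = 2145 + 445.4, so R_E^{EF} = 259 kip and R_F = 429 − 259 = 170 kip.
R_E = 179.4 + 259 = 438.4 kip.

R_E = 438.4 kip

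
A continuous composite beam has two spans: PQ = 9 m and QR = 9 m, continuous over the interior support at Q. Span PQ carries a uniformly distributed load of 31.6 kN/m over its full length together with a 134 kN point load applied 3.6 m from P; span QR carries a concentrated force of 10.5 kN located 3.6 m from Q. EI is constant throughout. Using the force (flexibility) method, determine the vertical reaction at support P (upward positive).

R_P = 192.6 kN

Take M_Q as the redundant. Released structure: two simple spans PQ and QR with a hinge at Q.
Discontinuity in slope at Q on the released structure — sum the simple-span end rotations:
  span PQ: UDL 31.6: wL³/(24EI) = 959.9/EI
  span PQ: point load 134 at a = 3.6: Pab(L + a)/(6LEI) = 607.8/EI
  span QR: point load 10.5 at a = 3.6: Pab(L + b)/(6LEI) = 54.43/EI
  relative rotation θ_0 = (1568 + 54.43)/EI = 1622/EI
A unit hogging moment at Q produces rotation L₁/(3EI) + L₂/(3EI) = 6/EI.
Slope continuity at Q: θ_0 = M_Q·6/EI, so M_Q = 1622/6 = 270.4 kN·m (hogging).
Span PQ, ΣM about P with M_Q applied at Q: R_Q^{PQ}·9 = 1762 + 270.4, so R_Q^{PQ} = 225.8 kN and R_P = 418.4 − 225.8 = 192.6 kN.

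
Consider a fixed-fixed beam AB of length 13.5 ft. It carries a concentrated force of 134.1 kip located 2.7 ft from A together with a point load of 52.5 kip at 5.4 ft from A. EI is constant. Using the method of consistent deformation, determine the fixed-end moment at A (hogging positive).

M_A = 333.8 kip·ft

Release both end moments; the primary structure is a simply-supported span AB with redundants M_A and M_B.
End rotations of the released simple span under the applied load (×1/EI):
  at A: point load 134.1 at a = 2.7: Pab(L + b)/(6LEI) = 1173/EI
  at B: point load 134.1 at a = 2.7: Pab(L + a)/(6LEI) = 782.1/EI
  at A: point load 52.5 at a = 5.4: Pab(L + b)/(6LEI) = 612.4/EI
  at B: point load 52.5 at a = 5.4: Pab(L + a)/(6LEI) = 535.8/EI
  θ_A0 = 1785/EI,  θ_B0 = 1318/EI
Flexibility coefficients: a unit moment at one end gives L/(3EI) there and L/(6EI) at the far end, so f₁₁ = f₂₂ = 4.5/EI and f₁₂ = f₂₁ = 2.25/EI.
Compatibility — zero rotation at each built-in end:
  4.5 M_A + 2.25 M_B = 1785
  2.25 M_A + 4.5 M_B = 1318
Solving the pair gives M_A = 333.8 kip·ft and M_B = 126 kip·ft (hogging).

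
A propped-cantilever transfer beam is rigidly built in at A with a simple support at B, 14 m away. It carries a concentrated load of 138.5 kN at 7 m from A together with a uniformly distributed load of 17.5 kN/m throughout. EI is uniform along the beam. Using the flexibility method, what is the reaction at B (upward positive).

R_B = 135.2 kN

Release the roller at B. Primary structure: cantilever fixed at A.
Deflection at B on the released cantilever, summing each load's contribution:
  point load 138.5 at a = 7: Pa²(3L − a)/(6EI) = 39588/EI
  UDL 17.5: wL⁴/(8EI) = 84035/EI
  δ_0 = 123623/EI
Flexibility coefficient — unit upward force at B: δ_{BB} = L³/(3EI) = 914.7/EI.
Compatibility at B: δ_0 − R_B·δ_{BB} = 0, so R_B = 123623/914.7 = 135.2 kN.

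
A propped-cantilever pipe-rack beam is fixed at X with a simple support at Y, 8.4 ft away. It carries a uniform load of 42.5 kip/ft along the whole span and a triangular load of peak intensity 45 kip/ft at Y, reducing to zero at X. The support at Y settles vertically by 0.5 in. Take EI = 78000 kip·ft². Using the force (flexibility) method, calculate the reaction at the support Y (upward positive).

R_Y = 221.4 kip

Remove the prop at Y; the released (primary) structure is a cantilever built in at X.
Deflection at Y on the released cantilever, summing each load's contribution:
  UDL 42.5: wL⁴/(8EI) = 26449/EI
  triangular load, peak 45 at the free end: 11w₀L⁴/(120EI) = 20537/EI
  δ_0 = 46987/EI
Tip deflection under a unit load at Y: L³/(3EI) = 197.6/EI.
With EI = 78000 kip·ft²: δ_0 = 0.60239 ft and δ_{YY} = 0.002533 ft/kip.
Compatibility — the beam at Y must follow the support down by 0.04167 ft: δ_0 − R_Y·δ_{YY} = 0.04167, so R_Y = (0.60239 − 0.04167)/0.002533 = 221.4 kip.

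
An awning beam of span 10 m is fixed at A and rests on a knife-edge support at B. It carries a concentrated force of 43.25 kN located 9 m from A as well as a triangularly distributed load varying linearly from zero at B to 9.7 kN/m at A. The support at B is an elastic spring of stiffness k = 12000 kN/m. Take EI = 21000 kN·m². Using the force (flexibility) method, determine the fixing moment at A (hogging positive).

M_A = 88.5 kN·m

Choose R_B as the redundant. The primary structure is the cantilever fixed at A.
Primary-structure tip deflection at B by superposition:
  point load 43.25 at a = 9: Pa²(3L − a)/(6EI) = 12261/EI
  triangular load, peak 9.7 at the fixed end: w₀L⁴/(30EI) = 3233/EI
  δ_0 = 15495/EI
Tip deflection under a unit load at B: L³/(3EI) = 333.3/EI.
With EI = 21000 kN·m²: δ_0 = 0.73784 m and δ_{BB} = 0.015873 m/kN.
Compatibility — the spring shortens by R_B/k under the reaction it provides: δ_0 − R_B·δ_{BB} = R_B/k. With 1/k = 0.000083 m/kN, R_B = δ_0 / (δ_{BB} + 1/k) = 0.73784 / (0.015873 + 0.000083) = 46.24 kN.
Moment equilibrium about A: M_A = Σ(load moments about A) − R_B·L = 550.9 − 46.24×10 = 88.5 kN·m.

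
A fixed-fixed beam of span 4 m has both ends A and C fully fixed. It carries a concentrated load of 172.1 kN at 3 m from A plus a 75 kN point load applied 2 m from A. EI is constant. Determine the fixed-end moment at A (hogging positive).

M_A = 69.77 kN·m

Take the two fixed-end moments M_A, M_C as redundants; the released structure is the simple span AC.
End rotations of the released simple span under the applied load (×1/EI):
  at A: point load 172.1 at a = 3: Pab(L + b)/(6LEI) = 107.6/EI
  at C: point load 172.1 at a = 3: Pab(L + a)/(6LEI) = 150.6/EI
  at A: point load 75 at a = 2: Pab(L + b)/(6LEI) = 75/EI
  at C: point load 75 at a = 2: Pab(L + a)/(6LEI) = 75/EI
  θ_A0 = 182.6/EI,  θ_C0 = 225.6/EI
Flexibility coefficients: a unit moment at one end gives L/(3EI) there and L/(6EI) at the far end, so f₁₁ = f₂₂ = 1.333/EI and f₁₂ = f₂₁ = 0.6667/EI.
Compatibility — zero rotation at each built-in end:
  1.333 M_A + 0.6667 M_C = 182.6
  0.6667 M_A + 1.333 M_C = 225.6
Solving the pair gives M_A = 69.77 kN·m and M_C = 134.3 kN·m (hogging).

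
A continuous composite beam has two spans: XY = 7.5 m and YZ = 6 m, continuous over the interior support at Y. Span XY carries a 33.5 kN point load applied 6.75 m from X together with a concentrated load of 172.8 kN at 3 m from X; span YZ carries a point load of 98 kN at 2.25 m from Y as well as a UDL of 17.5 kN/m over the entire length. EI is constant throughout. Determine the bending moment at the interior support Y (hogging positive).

M_Y = 217.7 kN·m

Take M_Y as the redundant. Released structure: two simple spans XY and YZ with a hinge at Y.
Rotations at Y on the released spans (each span's end-slope, ×1/EI):
  span XY: point load 33.5 at a = 6.75: Pab(L + a)/(6LEI) = 53.7/EI
  span XY: point load 172.8 at a = 3: Pab(L + a)/(6LEI) = 544.3/EI
  span YZ: point load 98 at a = 2.25: Pab(L + b)/(6LEI) = 223.9/EI
  span YZ: UDL 17.5: wL³/(24EI) = 157.5/EI
  relative rotation θ_0 = (598 + 381.4)/EI = 979.5/EI
A unit hogging moment at Y produces rotation L₁/(3EI) + L₂/(3EI) = 4.5/EI.
Slope continuity at Y: θ_0 = M_Y·4.5/EI, so M_Y = 979.5/4.5 = 217.7 kN·m (hogging).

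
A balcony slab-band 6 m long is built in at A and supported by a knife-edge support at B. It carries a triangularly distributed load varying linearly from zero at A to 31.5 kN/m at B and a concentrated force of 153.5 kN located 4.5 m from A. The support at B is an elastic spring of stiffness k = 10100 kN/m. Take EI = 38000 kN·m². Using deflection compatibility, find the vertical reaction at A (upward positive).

Take the reaction at B as the redundant and release it; the primary structure is a cantilever fixed at A.
Deflection at B on the released cantilever, summing each load's contribution:
  triangular load, peak 31.5 at the free end: 11w₀L⁴/(120EI) = 3742/EI
  point load 153.5 at a = 4.5: Pa²(3L − a)/(6EI) = 6994/EI
  δ_0 = 10736/EI
Flexibility coefficient — unit upward force at B: δ_{BB} = L³/(3EI) = 72/EI.
With EI = 38000 kN·m²: δ_0 = 0.28253 m and δ_{BB} = 0.001895 m/kN.
Compatibility — the spring shortens by R_B/k under the reaction it provides: δ_0 − R_B·δ_{BB} = R_B/k. With 1/k = 0.000099 m/kN, R_B = δ_0 / (δ_{BB} + 1/k) = 0.28253 / (0.001895 + 0.000099) = 141.7 kN.
Vertical equilibrium: R_A = ΣP − R_B = 248 − 141.7 = 106.3 kN.

R_A = 106.3 kN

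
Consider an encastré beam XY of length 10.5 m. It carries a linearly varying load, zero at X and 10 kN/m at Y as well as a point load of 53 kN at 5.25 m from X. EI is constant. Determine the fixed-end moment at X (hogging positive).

M_X = 106.3 kN·m

Release both end moments; the primary structure is a simply-supported span XY with redundants M_X and M_Y.
End rotations of the released simple span under the applied load (×1/EI):
  at X: triangular load, peak 10: 7w₀L³/(360EI) = 225.1/EI
  at Y: triangular load, peak 10: w₀L³/(45EI) = 257.2/EI
  at X: point load 53 at a = 5.25: Pab(L + b)/(6LEI) = 365.2/EI
  at Y: point load 53 at a = 5.25: Pab(L + a)/(6LEI) = 365.2/EI
  θ_X0 = 590.3/EI,  θ_Y0 = 622.5/EI
Flexibility coefficients: a unit moment at one end gives L/(3EI) there and L/(6EI) at the far end, so f₁₁ = f₂₂ = 3.5/EI and f₁₂ = f₂₁ = 1.75/EI.
Compatibility — zero rotation at each built-in end:
  3.5 M_X + 1.75 M_Y = 590.3
  1.75 M_X + 3.5 M_Y = 622.5
Solving the pair gives M_X = 106.3 kN·m and M_Y = 124.7 kN·m (hogging).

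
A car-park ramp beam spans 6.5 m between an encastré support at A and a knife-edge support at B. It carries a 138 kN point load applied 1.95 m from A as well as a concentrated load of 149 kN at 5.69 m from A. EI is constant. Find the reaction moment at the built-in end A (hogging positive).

M_A = 219.5 kN·m

Take the reaction at B as the redundant and release it; the primary structure is a cantilever fixed at A.
Free-end deflection of the primary structure under the applied loading (downward +):
  point load 138 at a = 1.95: Pa²(3L − a)/(6EI) = 1535/EI
  point load 149 at a = 5.69: Pa²(3L − a)/(6EI) = 11103/EI
  δ_0 = 12638/EI
Tip deflection under a unit load at B: L³/(3EI) = 91.54/EI.
The prop prevents deflection at B: R_B = δ_0/δ_{BB} = 12638/91.54 = 138.1 kN.
Moment equilibrium about A: M_A = Σ(load moments about A) − R_B·L = 1117 − 138.1×6.5 = 219.5 kN·m.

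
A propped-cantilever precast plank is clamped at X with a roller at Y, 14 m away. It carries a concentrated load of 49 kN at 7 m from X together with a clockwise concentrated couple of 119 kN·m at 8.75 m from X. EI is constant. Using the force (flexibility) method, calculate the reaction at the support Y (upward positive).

Release the roller at Y. Primary structure: cantilever fixed at X.
Downward deflection at the released point Y due to the loads:
  point load 49 at a = 7: Pa²(3L − a)/(6EI) = 14006/EI
  clockwise couple 119 at a = 8.75: M₀a(2L − a)/(2EI) = 10022/EI
  δ_0 = 24028/EI
Flexibility coefficient — unit upward force at Y: δ_{YY} = L³/(3EI) = 914.7/EI.
Compatibility at Y: δ_0 − R_Y·δ_{YY} = 0, so R_Y = 24028/914.7 = 26.27 kN.

R_Y = 26.27 kN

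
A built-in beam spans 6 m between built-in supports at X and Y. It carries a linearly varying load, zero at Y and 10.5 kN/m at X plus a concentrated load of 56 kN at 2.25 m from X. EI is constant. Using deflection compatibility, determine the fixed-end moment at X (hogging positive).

M_X = 68.12 kN·m

Release both end moments; the primary structure is a simply-supported span XY with redundants M_X and M_Y.
On the primary (simply-supported) span, the end slopes from the loading are:
  at X: triangular load, peak 10.5: w₀L³/(45EI) = 50.4/EI
  at Y: triangular load, peak 10.5: 7w₀L³/(360EI) = 44.1/EI
  at X: point load 56 at a = 2.25: Pab(L + b)/(6LEI) = 128/EI
  at Y: point load 56 at a = 2.25: Pab(L + a)/(6LEI) = 108.3/EI
  θ_X0 = 178.4/EI,  θ_Y0 = 152.4/EI
Flexibility coefficients: a unit moment at one end gives L/(3EI) there and L/(6EI) at the far end, so f₁₁ = f₂₂ = 2/EI and f₁₂ = f₂₁ = 1/EI.
Compatibility — zero rotation at each built-in end:
  2 M_X + 1 M_Y = 178.4
  1 M_X + 2 M_Y = 152.4
Solving the pair gives M_X = 68.12 kN·m and M_Y = 42.13 kN·m (hogging).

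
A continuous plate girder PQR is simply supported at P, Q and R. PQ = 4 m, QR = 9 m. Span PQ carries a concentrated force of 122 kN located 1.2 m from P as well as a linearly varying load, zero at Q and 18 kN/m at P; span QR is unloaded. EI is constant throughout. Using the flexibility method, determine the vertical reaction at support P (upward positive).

Take M_Q as the redundant. Released structure: two simple spans PQ and QR with a hinge at Q.
Rotations at Q on the released spans (each span's end-slope, ×1/EI):
  span PQ: point load 122 at a = 1.2: Pab(L + a)/(6LEI) = 88.82/EI
  span PQ: triangular load, peak 18: 7w₀L³/(360EI) = 22.4/EI
  relative rotation θ_0 = (111.2 + 0)/EI = 111.2/EI
A unit hogging moment at Q produces rotation L₁/(3EI) + L₂/(3EI) = 4.333/EI.
Slope continuity at Q: θ_0 = M_Q·4.333/EI, so M_Q = 111.2/4.333 = 25.67 kN·m (hogging).
Span PQ, ΣM about P with M_Q applied at Q: R_Q^{PQ}·4 = 194.4 + 25.67, so R_Q^{PQ} = 55.02 kN and R_P = 158 − 55.02 = 103 kN.

R_P = 103 kN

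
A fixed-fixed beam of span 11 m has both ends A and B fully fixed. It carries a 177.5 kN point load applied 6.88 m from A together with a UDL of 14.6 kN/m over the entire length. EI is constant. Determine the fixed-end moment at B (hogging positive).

M_B = 433.3 kN·m

Take the two fixed-end moments M_A, M_B as redundants; the released structure is the simple span AB.
On the primary (simply-supported) span, the end slopes from the loading are:
  at A: point load 177.5 at a = 6.88: Pab(L + b)/(6LEI) = 1153/EI
  at B: point load 177.5 at a = 6.88: Pab(L + a)/(6LEI) = 1363/EI
  at A: UDL 14.6: wL³/(24EI) = 809.7/EI
  at B: UDL 14.6: wL³/(24EI) = 809.7/EI
  θ_A0 = 1962/EI,  θ_B0 = 2173/EI
Flexibility coefficients: a unit moment at one end gives L/(3EI) there and L/(6EI) at the far end, so f₁₁ = f₂₂ = 3.667/EI and f₁₂ = f₂₁ = 1.833/EI.
Compatibility — zero rotation at each built-in end:
  3.667 M_A + 1.833 M_B = 1962
  1.833 M_A + 3.667 M_B = 2173
Solving the pair gives M_A = 318.5 kN·m and M_B = 433.3 kN·m (hogging).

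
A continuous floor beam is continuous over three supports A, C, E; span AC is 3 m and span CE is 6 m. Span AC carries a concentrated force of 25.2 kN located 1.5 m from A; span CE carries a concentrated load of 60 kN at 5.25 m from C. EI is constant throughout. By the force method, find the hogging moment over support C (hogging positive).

M_C = 19.49 kN·m

Insert a hinge at C; M_C is the redundant, and each span becomes simply supported.
Discontinuity in slope at C on the released structure — sum the simple-span end rotations:
  span AC: point load 25.2 at a = 1.5: Pab(L + a)/(6LEI) = 14.18/EI
  span CE: point load 60 at a = 5.25: Pab(L + b)/(6LEI) = 44.3/EI
  relative rotation θ_0 = (14.18 + 44.3)/EI = 58.47/EI
A unit hogging moment at C produces rotation L₁/(3EI) + L₂/(3EI) = 3/EI.
Compatibility: M_C·(L₁+L₂)/(3EI) = θ_0, giving M_C = 19.49 kN·m (hogging).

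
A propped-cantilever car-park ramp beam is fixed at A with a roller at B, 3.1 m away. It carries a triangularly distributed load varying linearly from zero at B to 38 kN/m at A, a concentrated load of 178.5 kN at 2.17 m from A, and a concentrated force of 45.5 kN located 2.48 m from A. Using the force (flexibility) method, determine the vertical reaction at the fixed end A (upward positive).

R_A = 138.5 kN

Release the roller at B. Primary structure: cantilever fixed at A.
Deflection at B on the released cantilever, summing each load's contribution:
  triangular load, peak 38 at the fixed end: w₀L⁴/(30EI) = 117/EI
  point load 178.5 at a = 2.17: Pa²(3L − a)/(6EI) = 998.8/EI
  point load 45.5 at a = 2.48: Pa²(3L − a)/(6EI) = 318.1/EI
  δ_0 = 1434/EI
Tip deflection under a unit load at B: L³/(3EI) = 9.93/EI.
Compatibility at B: δ_0 − R_B·δ_{BB} = 0, so R_B = 1434/9.93 = 144.4 kN.
Vertical equilibrium: R_A = ΣP − R_B = 282.9 − 144.4 = 138.5 kN.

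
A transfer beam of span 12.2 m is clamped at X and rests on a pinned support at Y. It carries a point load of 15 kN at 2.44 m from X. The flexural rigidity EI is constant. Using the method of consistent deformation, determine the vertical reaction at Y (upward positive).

R_Y = 0.84 kN

Remove the prop at Y; the released (primary) structure is a cantilever built in at X.
Downward deflection at the released point Y due to the loads:
  point load 15 at a = 2.44: Pa²(3L − a)/(6EI) = 508.4/EI
Tip deflection under a unit load at Y: L³/(3EI) = 605.3/EI.
The prop prevents deflection at Y: R_Y = δ_0/δ_{YY} = 508.4/605.3 = 0.84 kN.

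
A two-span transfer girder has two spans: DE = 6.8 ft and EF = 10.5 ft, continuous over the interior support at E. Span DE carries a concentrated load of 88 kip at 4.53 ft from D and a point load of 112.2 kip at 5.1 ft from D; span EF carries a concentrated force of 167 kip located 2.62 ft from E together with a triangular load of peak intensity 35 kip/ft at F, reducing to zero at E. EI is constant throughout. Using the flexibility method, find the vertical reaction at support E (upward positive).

Insert a hinge at E; M_E is the redundant, and each span becomes simply supported.
End slopes at the hinge E, treating each span as simply supported:
  span DE: point load 88 at a = 4.53: Pab(L + a)/(6LEI) = 251.3/EI
  span DE: point load 112.2 at a = 5.1: Pab(L + a)/(6LEI) = 283.7/EI
  span EF: point load 167 at a = 2.62: Pab(L + b)/(6LEI) = 1006/EI
  span EF: triangular load, peak 35: 7w₀L³/(360EI) = 787.8/EI
  relative rotation θ_0 = (535 + 1794)/EI = 2329/EI
A unit hogging moment at E produces rotation L₁/(3EI) + L₂/(3EI) = 5.767/EI.
Slope continuity at E: θ_0 = M_E·5.767/EI, so M_E = 2329/5.767 = 403.8 kip·ft (hogging).
Span DE, ΣM about D with M_E applied at E: R_E^{DE}·6.8 = 970.9 + 403.8, so R_E^{DE} = 202.2 kip and R_D = 200.2 − 202.2 = -1.96 kip.
Span EF, ΣM about F: R_E^{EF}·10.5 = 1959 + 403.8, so R_E^{EF} = 225 kip and R_F = 350.8 − 225 = 125.7 kip.
R_E = 202.2 + 225 = 427.2 kip.

R_E = 427.2 kip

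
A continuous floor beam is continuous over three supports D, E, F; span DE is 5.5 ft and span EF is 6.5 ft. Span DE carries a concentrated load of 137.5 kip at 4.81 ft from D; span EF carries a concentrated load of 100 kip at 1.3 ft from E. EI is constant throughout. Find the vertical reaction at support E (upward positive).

Insert a hinge at E; M_E is the redundant, and each span becomes simply supported.
Discontinuity in slope at E on the released structure — sum the simple-span end rotations:
  span DE: point load 137.5 at a = 4.81: Pab(L + a)/(6LEI) = 142.6/EI
  span EF: point load 100 at a = 1.3: Pab(L + b)/(6LEI) = 202.8/EI
  relative rotation θ_0 = (142.6 + 202.8)/EI = 345.4/EI
A unit hogging moment at E produces rotation L₁/(3EI) + L₂/(3EI) = 4/EI.
Compatibility: M_E·(L₁+L₂)/(3EI) = θ_0, giving M_E = 86.34 kip·ft (hogging).
Span DE, ΣM about D with M_E applied at E: R_E^{DE}·5.5 = 661.4 + 86.34, so R_E^{DE} = 135.9 kip and R_D = 137.5 − 135.9 = 1.551 kip.
Span EF, ΣM about F: R_E^{EF}·6.5 = 520 + 86.34, so R_E^{EF} = 93.28 kip and R_F = 100 − 93.28 = 6.716 kip.
R_E = 135.9 + 93.28 = 229.2 kip.

R_E = 229.2 kip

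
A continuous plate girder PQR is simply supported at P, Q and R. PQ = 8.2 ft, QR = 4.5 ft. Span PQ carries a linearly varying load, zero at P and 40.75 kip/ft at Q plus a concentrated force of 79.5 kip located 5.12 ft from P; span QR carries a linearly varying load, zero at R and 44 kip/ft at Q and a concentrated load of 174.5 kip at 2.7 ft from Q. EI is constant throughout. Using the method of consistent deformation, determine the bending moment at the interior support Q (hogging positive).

Take M_Q as the redundant. Released structure: two simple spans PQ and QR with a hinge at Q.
Rotations at Q on the released spans (each span's end-slope, ×1/EI):
  span PQ: triangular load, peak 40.75: w₀L³/(45EI) = 499.3/EI
  span PQ: point load 79.5 at a = 5.12: Pab(L + a)/(6LEI) = 339.4/EI
  span QR: triangular load, peak 44: w₀L³/(45EI) = 89.1/EI
  span QR: point load 174.5 at a = 2.7: Pab(L + b)/(6LEI) = 197.9/EI
  relative rotation θ_0 = (838.7 + 287)/EI = 1126/EI
A unit hogging moment at Q produces rotation L₁/(3EI) + L₂/(3EI) = 4.233/EI.
Slope continuity at Q: θ_0 = M_Q·4.233/EI, so M_Q = 1126/4.233 = 265.9 kip·ft (hogging).

M_Q = 265.9 kip·ft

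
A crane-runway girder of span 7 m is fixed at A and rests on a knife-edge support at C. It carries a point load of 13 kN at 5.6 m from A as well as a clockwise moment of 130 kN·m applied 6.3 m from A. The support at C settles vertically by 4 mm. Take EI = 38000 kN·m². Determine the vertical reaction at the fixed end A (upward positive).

Choose R_C as the redundant. The primary structure is the cantilever fixed at A.
Deflection at C on the released cantilever, summing each load's contribution:
  point load 13 at a = 5.6: Pa²(3L − a)/(6EI) = 1046/EI
  clockwise couple 130 at a = 6.3: M₀a(2L − a)/(2EI) = 3153/EI
  δ_0 = 4200/EI
Tip deflection under a unit load at C: L³/(3EI) = 114.3/EI.
With EI = 38000 kN·m²: δ_0 = 0.11051 m and δ_{CC} = 0.003009 m/kN.
Compatibility — the beam at C must follow the support down by 0.004 m: δ_0 − R_C·δ_{CC} = 0.004, so R_C = (0.11051 − 0.004)/0.003009 = 35.4 kN.
Vertical equilibrium: R_A = ΣP − R_C = 13 − 35.4 = -22.4 kN.

R_A = -22.4 kN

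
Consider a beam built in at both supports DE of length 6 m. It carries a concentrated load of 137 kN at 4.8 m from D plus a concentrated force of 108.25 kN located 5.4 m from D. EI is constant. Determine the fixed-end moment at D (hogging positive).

M_D = 32.15 kN·m

Release both end moments; the primary structure is a simply-supported span DE with redundants M_D and M_E.
Simple-span end rotations at D and E under the given loads:
  at D: point load 137 at a = 4.8: Pab(L + b)/(6LEI) = 157.8/EI
  at E: point load 137 at a = 4.8: Pab(L + a)/(6LEI) = 236.7/EI
  at D: point load 108.25 at a = 5.4: Pab(L + b)/(6LEI) = 64.3/EI
  at E: point load 108.25 at a = 5.4: Pab(L + a)/(6LEI) = 111.1/EI
  θ_D0 = 222.1/EI,  θ_E0 = 347.8/EI
Flexibility coefficients: a unit moment at one end gives L/(3EI) there and L/(6EI) at the far end, so f₁₁ = f₂₂ = 2/EI and f₁₂ = f₂₁ = 1/EI.
Compatibility — zero rotation at each built-in end:
  2 M_D + 1 M_E = 222.1
  1 M_D + 2 M_E = 347.8
Solving the pair gives M_D = 32.15 kN·m and M_E = 157.8 kN·m (hogging).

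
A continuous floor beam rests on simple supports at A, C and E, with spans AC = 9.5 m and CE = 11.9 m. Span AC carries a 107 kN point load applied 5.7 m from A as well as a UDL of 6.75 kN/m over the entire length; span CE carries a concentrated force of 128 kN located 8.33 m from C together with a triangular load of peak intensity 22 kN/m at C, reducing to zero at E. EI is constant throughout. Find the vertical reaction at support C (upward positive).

R_C = 288.5 kN

Release continuity at C by inserting a hinge; the redundant is the internal moment M_C. The primary structure is two simply-supported spans AC and CE.
Discontinuity in slope at C on the released structure — sum the simple-span end rotations:
  span AC: point load 107 at a = 5.7: Pab(L + a)/(6LEI) = 618/EI
  span AC: UDL 6.75: wL³/(24EI) = 241.1/EI
  span CE: point load 128 at a = 8.33: Pab(L + b)/(6LEI) = 824.7/EI
  span CE: triangular load, peak 22: w₀L³/(45EI) = 823.9/EI
  relative rotation θ_0 = (859.2 + 1649)/EI = 2508/EI
A unit hogging moment at C produces rotation L₁/(3EI) + L₂/(3EI) = 7.133/EI.
Compatibility: M_C·(L₁+L₂)/(3EI) = θ_0, giving M_C = 351.6 kN·m (hogging).
Span AC, ΣM about A with M_C applied at C: R_C^{AC}·9.5 = 914.5 + 351.6, so R_C^{AC} = 133.3 kN and R_A = 171.1 − 133.3 = 37.86 kN.
Span CE, ΣM about E: R_C^{CE}·11.9 = 1495 + 351.6, so R_C^{CE} = 155.2 kN and R_E = 258.9 − 155.2 = 103.7 kN.
R_C = 133.3 + 155.2 = 288.5 kN.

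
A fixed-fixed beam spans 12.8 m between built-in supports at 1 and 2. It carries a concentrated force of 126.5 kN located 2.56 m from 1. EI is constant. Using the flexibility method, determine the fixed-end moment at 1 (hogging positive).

Take the two fixed-end moments M_1, M_2 as redundants; the released structure is the simple span 12.
Simple-span end rotations at 1 and 2 under the given loads:
  at 1: point load 126.5 at a = 2.56: Pab(L + b)/(6LEI) = 994.8/EI
  at 2: point load 126.5 at a = 2.56: Pab(L + a)/(6LEI) = 663.2/EI
  θ_10 = 994.8/EI,  θ_20 = 663.2/EI
Flexibility coefficients: a unit moment at one end gives L/(3EI) there and L/(6EI) at the far end, so f₁₁ = f₂₂ = 4.267/EI and f₁₂ = f₂₁ = 2.133/EI.
Compatibility — zero rotation at each built-in end:
  4.267 M_1 + 2.133 M_2 = 994.8
  2.133 M_1 + 4.267 M_2 = 663.2
Solving the pair gives M_1 = 207.3 kN·m and M_2 = 51.81 kN·m (hogging).

M_1 = 207.3 kN·m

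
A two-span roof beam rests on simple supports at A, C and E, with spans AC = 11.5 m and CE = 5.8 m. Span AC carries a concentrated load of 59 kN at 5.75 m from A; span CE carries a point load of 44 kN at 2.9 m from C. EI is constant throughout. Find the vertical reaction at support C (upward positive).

Take M_C as the redundant. Released structure: two simple spans AC and CE with a hinge at C.
Discontinuity in slope at C on the released structure — sum the simple-span end rotations:
  span AC: point load 59 at a = 5.75: Pab(L + a)/(6LEI) = 487.7/EI
  span CE: point load 44 at a = 2.9: Pab(L + b)/(6LEI) = 92.51/EI
  relative rotation θ_0 = (487.7 + 92.51)/EI = 580.2/EI
A unit hogging moment at C produces rotation L₁/(3EI) + L₂/(3EI) = 5.767/EI.
Compatibility: M_C·(L₁+L₂)/(3EI) = θ_0, giving M_C = 100.6 kN·m (hogging).
Span AC, ΣM about A with M_C applied at C: R_C^{AC}·11.5 = 339.2 + 100.6, so R_C^{AC} = 38.25 kN and R_A = 59 − 38.25 = 20.75 kN.
Span CE, ΣM about E: R_C^{CE}·5.8 = 127.6 + 100.6, so R_C^{CE} = 39.35 kN and R_E = 44 − 39.35 = 4.654 kN.
R_C = 38.25 + 39.35 = 77.6 kN.

R_C = 77.6 kN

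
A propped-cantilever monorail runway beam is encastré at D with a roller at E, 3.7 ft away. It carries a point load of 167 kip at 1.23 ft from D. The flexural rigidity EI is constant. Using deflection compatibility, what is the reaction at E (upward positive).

Take the reaction at E as the redundant and release it; the primary structure is a cantilever fixed at D.
Deflection at E on the released cantilever, summing each load's contribution:
  point load 167 at a = 1.23: Pa²(3L − a)/(6EI) = 415.6/EI
Flexibility coefficient — unit upward force at E: δ_{EE} = L³/(3EI) = 16.88/EI.
Compatibility at E: δ_0 − R_E·δ_{EE} = 0, so R_E = 415.6/16.88 = 24.62 kip.

R_E = 24.62 kip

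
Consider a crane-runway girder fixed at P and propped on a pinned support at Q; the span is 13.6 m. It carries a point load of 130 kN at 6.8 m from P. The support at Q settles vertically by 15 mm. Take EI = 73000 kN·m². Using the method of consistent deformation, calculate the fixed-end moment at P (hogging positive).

Take the reaction at Q as the redundant and release it; the primary structure is a cantilever fixed at P.
Downward deflection at the released point Q due to the loads:
  point load 130 at a = 6.8: Pa²(3L − a)/(6EI) = 34063/EI
Flexibility coefficient — unit upward force at Q: δ_{QQ} = L³/(3EI) = 838.5/EI.
With EI = 73000 kN·m²: δ_0 = 0.46662 m and δ_{QQ} = 0.011486 m/kN.
Compatibility — the beam at Q must follow the support down by 0.015 m: δ_0 − R_Q·δ_{QQ} = 0.015, so R_Q = (0.46662 − 0.015)/0.011486 = 39.32 kN.
Moment equilibrium about P: M_P = Σ(load moments about P) − R_Q·L = 884 − 39.32×13.6 = 349.3 kN·m.

M_P = 349.3 kN·m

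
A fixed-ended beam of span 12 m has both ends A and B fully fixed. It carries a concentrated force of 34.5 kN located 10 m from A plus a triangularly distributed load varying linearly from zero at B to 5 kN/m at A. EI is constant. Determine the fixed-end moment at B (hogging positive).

M_B = 71.92 kN·m

Release both end moments; the primary structure is a simply-supported span AB with redundants M_A and M_B.
On the primary (simply-supported) span, the end slopes from the loading are:
  at A: point load 34.5 at a = 10: Pab(L + b)/(6LEI) = 134.2/EI
  at B: point load 34.5 at a = 10: Pab(L + a)/(6LEI) = 210.8/EI
  at A: triangular load, peak 5: w₀L³/(45EI) = 192/EI
  at B: triangular load, peak 5: 7w₀L³/(360EI) = 168/EI
  θ_A0 = 326.2/EI,  θ_B0 = 378.8/EI
Flexibility coefficients: a unit moment at one end gives L/(3EI) there and L/(6EI) at the far end, so f₁₁ = f₂₂ = 4/EI and f₁₂ = f₂₁ = 2/EI.
Compatibility — zero rotation at each built-in end:
  4 M_A + 2 M_B = 326.2
  2 M_A + 4 M_B = 378.8
Solving the pair gives M_A = 45.58 kN·m and M_B = 71.92 kN·m (hogging).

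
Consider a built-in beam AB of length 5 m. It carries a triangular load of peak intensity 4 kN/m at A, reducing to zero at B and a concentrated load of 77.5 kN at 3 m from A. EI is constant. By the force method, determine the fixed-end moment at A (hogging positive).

M_A = 42.2 kN·m

Release both end moments; the primary structure is a simply-supported span AB with redundants M_A and M_B.
End rotations of the released simple span under the applied load (×1/EI):
  at A: triangular load, peak 4: w₀L³/(45EI) = 11.11/EI
  at B: triangular load, peak 4: 7w₀L³/(360EI) = 9.722/EI
  at A: point load 77.5 at a = 3: Pab(L + b)/(6LEI) = 108.5/EI
  at B: point load 77.5 at a = 3: Pab(L + a)/(6LEI) = 124/EI
  θ_A0 = 119.6/EI,  θ_B0 = 133.7/EI
Flexibility coefficients: a unit moment at one end gives L/(3EI) there and L/(6EI) at the far end, so f₁₁ = f₂₂ = 1.667/EI and f₁₂ = f₂₁ = 0.8333/EI.
Compatibility — zero rotation at each built-in end:
  1.667 M_A + 0.8333 M_B = 119.6
  0.8333 M_A + 1.667 M_B = 133.7
Solving the pair gives M_A = 42.2 kN·m and M_B = 59.13 kN·m (hogging).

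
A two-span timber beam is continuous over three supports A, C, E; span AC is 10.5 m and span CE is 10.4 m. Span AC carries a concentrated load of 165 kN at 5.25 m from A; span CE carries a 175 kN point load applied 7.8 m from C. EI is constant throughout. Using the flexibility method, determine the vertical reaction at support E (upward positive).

Release continuity at C by inserting a hinge; the redundant is the internal moment M_C. The primary structure is two simply-supported spans AC and CE.
Discontinuity in slope at C on the released structure — sum the simple-span end rotations:
  span AC: point load 165 at a = 5.25: Pab(L + a)/(6LEI) = 1137/EI
  span CE: point load 175 at a = 7.8: Pab(L + b)/(6LEI) = 739.4/EI
  relative rotation θ_0 = (1137 + 739.4)/EI = 1876/EI
A unit hogging moment at C produces rotation L₁/(3EI) + L₂/(3EI) = 6.967/EI.
Slope continuity at C: θ_0 = M_C·6.967/EI, so M_C = 1876/6.967 = 269.3 kN·m (hogging).
Span CE, ΣM about E: R_C^{CE}·10.4 = 455 + 269.3, so R_C^{CE} = 69.65 kN and R_E = 175 − 69.65 = 105.4 kN.

R_E = 105.4 kN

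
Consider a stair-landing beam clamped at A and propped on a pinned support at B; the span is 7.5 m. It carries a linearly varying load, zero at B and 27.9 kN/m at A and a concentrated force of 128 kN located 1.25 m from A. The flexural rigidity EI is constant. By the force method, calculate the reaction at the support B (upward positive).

Remove the prop at B; the released (primary) structure is a cantilever built in at A.
Free-end deflection of the primary structure under the applied loading (downward +):
  triangular load, peak 27.9 at the fixed end: w₀L⁴/(30EI) = 2943/EI
  point load 128 at a = 1.25: Pa²(3L − a)/(6EI) = 708.3/EI
  δ_0 = 3651/EI
Tip deflection under a unit load at B: L³/(3EI) = 140.6/EI.
Compatibility at B: δ_0 − R_B·δ_{BB} = 0, so R_B = 3651/140.6 = 25.96 kN.

R_B = 25.96 kN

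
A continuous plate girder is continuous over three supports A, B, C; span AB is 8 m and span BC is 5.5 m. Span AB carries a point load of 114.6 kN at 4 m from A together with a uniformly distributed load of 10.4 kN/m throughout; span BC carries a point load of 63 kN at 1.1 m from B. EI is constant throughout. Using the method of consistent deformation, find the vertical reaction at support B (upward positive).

Take M_B as the redundant. Released structure: two simple spans AB and BC with a hinge at B.
Discontinuity in slope at B on the released structure — sum the simple-span end rotations:
  span AB: point load 114.6 at a = 4: Pab(L + a)/(6LEI) = 458.4/EI
  span AB: UDL 10.4: wL³/(24EI) = 221.9/EI
  span BC: point load 63 at a = 1.1: Pab(L + b)/(6LEI) = 91.48/EI
  relative rotation θ_0 = (680.3 + 91.48)/EI = 771.7/EI
A unit hogging moment at B produces rotation L₁/(3EI) + L₂/(3EI) = 4.5/EI.
Slope continuity at B: θ_0 = M_B·4.5/EI, so M_B = 771.7/4.5 = 171.5 kN·m (hogging).
Span AB, ΣM about A with M_B applied at B: R_B^{AB}·8 = 791.2 + 171.5, so R_B^{AB} = 120.3 kN and R_A = 197.8 − 120.3 = 77.46 kN.
Span BC, ΣM about C: R_B^{BC}·5.5 = 277.2 + 171.5, so R_B^{BC} = 81.58 kN and R_C = 63 − 81.58 = -18.58 kN.
R_B = 120.3 + 81.58 = 201.9 kN.

R_B = 201.9 kN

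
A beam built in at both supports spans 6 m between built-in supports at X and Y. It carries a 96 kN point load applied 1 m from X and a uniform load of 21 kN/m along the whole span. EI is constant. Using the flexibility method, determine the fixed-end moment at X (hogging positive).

Take the two fixed-end moments M_X, M_Y as redundants; the released structure is the simple span XY.
Simple-span end rotations at X and Y under the given loads:
  at X: point load 96 at a = 1: Pab(L + b)/(6LEI) = 146.7/EI
  at Y: point load 96 at a = 1: Pab(L + a)/(6LEI) = 93.33/EI
  at X: UDL 21: wL³/(24EI) = 189/EI
  at Y: UDL 21: wL³/(24EI) = 189/EI
  θ_X0 = 335.7/EI,  θ_Y0 = 282.3/EI
Flexibility coefficients: a unit moment at one end gives L/(3EI) there and L/(6EI) at the far end, so f₁₁ = f₂₂ = 2/EI and f₁₂ = f₂₁ = 1/EI.
Compatibility — zero rotation at each built-in end:
  2 M_X + 1 M_Y = 335.7
  1 M_X + 2 M_Y = 282.3
Solving the pair gives M_X = 129.7 kN·m and M_Y = 76.33 kN·m (hogging).

M_X = 129.7 kN·m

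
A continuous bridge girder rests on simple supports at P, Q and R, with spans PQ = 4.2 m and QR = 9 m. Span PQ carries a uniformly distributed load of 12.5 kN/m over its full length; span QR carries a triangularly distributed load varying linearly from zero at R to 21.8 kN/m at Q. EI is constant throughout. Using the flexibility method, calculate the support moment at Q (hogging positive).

M_Q = 89.03 kN·m

Take M_Q as the redundant. Released structure: two simple spans PQ and QR with a hinge at Q.
Discontinuity in slope at Q on the released structure — sum the simple-span end rotations:
  span PQ: UDL 12.5: wL³/(24EI) = 38.59/EI
  span QR: triangular load, peak 21.8: w₀L³/(45EI) = 353.2/EI
  relative rotation θ_0 = (38.59 + 353.2)/EI = 391.7/EI
A unit hogging moment at Q produces rotation L₁/(3EI) + L₂/(3EI) = 4.4/EI.
Slope continuity at Q: θ_0 = M_Q·4.4/EI, so M_Q = 391.7/4.4 = 89.03 kN·m (hogging).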